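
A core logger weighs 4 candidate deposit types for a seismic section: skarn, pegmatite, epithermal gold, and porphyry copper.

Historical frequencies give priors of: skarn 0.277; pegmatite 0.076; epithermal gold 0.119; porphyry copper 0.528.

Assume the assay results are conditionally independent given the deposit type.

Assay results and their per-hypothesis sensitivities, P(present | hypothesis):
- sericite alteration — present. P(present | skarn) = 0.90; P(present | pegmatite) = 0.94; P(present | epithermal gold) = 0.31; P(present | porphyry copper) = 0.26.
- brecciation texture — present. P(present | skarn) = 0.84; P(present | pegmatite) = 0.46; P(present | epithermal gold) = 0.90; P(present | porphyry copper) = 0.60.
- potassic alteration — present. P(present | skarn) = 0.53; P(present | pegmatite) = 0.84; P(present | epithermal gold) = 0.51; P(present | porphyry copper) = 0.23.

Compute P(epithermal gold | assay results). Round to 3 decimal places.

Multiply each prior by the joint likelihood of the assay result pattern:
  skarn: 0.277 × 0.90 × 0.84 × 0.53 = 0.11099
  pegmatite: 0.076 × 0.94 × 0.46 × 0.84 = 0.027604
  epithermal gold: 0.119 × 0.31 × 0.90 × 0.51 = 0.016933
  porphyry copper: 0.528 × 0.26 × 0.60 × 0.23 = 0.018945
The unnormalized weights sum to 0.17447.
P(epithermal gold | evidence) = 0.016933 / 0.17447 ≈ 0.097.

0.097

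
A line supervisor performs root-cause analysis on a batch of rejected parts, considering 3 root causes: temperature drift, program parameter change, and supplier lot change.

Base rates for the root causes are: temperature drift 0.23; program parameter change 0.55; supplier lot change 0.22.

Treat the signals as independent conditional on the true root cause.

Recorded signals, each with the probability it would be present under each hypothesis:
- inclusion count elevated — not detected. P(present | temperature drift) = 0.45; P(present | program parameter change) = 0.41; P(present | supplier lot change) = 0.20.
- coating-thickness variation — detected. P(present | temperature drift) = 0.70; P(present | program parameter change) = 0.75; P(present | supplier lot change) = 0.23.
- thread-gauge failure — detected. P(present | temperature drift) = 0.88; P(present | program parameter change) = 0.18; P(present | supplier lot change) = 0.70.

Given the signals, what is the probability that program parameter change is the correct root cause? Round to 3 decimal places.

By Bayes' rule with conditional independence, the unnormalized weight for each hypothesis is prior × ∏ likelihoods (using 1 − P(present | H) for each absent signal):
  temperature drift: 0.23 × (1 − 0.45) × 0.70 × 0.88 = 0.077924
  program parameter change: 0.55 × (1 − 0.41) × 0.75 × 0.18 = 0.043808
  supplier lot change: 0.22 × (1 − 0.20) × 0.23 × 0.70 = 0.028336
The unnormalized weights sum to 0.15007.
P(program parameter change | evidence) = 0.043808 / 0.15007 ≈ 0.292.

0.292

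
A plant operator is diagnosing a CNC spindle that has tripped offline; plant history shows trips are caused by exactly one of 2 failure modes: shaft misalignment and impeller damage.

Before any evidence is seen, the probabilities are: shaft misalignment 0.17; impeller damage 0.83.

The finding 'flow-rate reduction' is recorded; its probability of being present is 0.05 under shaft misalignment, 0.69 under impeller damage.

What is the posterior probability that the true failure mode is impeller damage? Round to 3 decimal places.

0.985

By Bayes' rule, the unnormalized weight for each hypothesis is prior × likelihood:
  shaft misalignment: 0.17 × 0.05 = 0.0085
  impeller damage: 0.83 × 0.69 = 0.5727
Marginal likelihood of the evidence = 0.5812.
P(impeller damage | evidence) = 0.5727 / 0.5812 ≈ 0.985.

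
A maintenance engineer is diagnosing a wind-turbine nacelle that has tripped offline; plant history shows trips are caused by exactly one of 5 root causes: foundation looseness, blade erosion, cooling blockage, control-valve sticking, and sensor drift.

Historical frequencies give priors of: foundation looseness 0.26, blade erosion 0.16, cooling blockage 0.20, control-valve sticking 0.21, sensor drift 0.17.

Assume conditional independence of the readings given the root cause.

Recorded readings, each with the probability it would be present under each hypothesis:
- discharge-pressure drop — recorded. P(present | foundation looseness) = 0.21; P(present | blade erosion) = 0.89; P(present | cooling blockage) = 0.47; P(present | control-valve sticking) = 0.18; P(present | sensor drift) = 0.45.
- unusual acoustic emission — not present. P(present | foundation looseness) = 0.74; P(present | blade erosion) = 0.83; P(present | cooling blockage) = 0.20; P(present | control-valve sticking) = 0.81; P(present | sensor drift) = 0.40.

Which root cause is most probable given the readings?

cooling blockage

For each hypothesis, the unnormalized posterior weight is prior × product of the reading likelihoods (using 1 − P(present | H) for each absent reading):
  foundation looseness: 0.26 × 0.21 × (1 − 0.74) = 0.014196
  blade erosion: 0.16 × 0.89 × (1 − 0.83) = 0.024208
  cooling blockage: 0.20 × 0.47 × (1 − 0.20) = 0.0752
  control-valve sticking: 0.21 × 0.18 × (1 − 0.81) = 0.007182
  sensor drift: 0.17 × 0.45 × (1 − 0.40) = 0.0459
Normalizing constant Z = 0.014196 + 0.024208 + 0.0752 + 0.007182 + 0.0459 = 0.16669.
P(foundation looseness | evidence) ≈ 0.014196 / 0.16669 ≈ 0.085
P(blade erosion | evidence) ≈ 0.024208 / 0.16669 ≈ 0.145
P(cooling blockage | evidence) ≈ 0.0752 / 0.16669 ≈ 0.451
P(control-valve sticking | evidence) ≈ 0.007182 / 0.16669 ≈ 0.043
P(sensor drift | evidence) ≈ 0.0459 / 0.16669 ≈ 0.275
The largest is 0.451, so cooling blockage is most probable.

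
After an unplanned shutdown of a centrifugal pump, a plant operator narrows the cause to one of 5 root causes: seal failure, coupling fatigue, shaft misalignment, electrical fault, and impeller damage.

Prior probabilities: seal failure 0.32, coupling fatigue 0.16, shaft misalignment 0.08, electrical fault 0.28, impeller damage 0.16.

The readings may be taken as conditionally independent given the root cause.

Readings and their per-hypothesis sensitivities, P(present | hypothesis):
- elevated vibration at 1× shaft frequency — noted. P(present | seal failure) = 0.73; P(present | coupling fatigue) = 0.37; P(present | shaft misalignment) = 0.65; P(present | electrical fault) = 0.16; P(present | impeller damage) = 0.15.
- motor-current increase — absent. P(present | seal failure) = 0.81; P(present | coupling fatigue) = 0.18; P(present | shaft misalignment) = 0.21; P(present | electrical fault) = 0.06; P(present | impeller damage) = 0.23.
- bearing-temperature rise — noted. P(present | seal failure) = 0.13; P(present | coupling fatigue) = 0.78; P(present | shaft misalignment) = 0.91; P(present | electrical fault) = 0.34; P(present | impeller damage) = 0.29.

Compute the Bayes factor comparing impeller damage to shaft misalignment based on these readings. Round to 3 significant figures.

0.0717

The Bayes factor is the ratio of the joint likelihoods of the reading pattern under the two hypotheses (using 1 − P(present | H) for each absent reading).
  impeller damage: 0.15 × (1 − 0.23) × 0.29 = 0.033495
  shaft misalignment: 0.65 × (1 − 0.21) × 0.91 = 0.46729
Bayes factor = 0.033495 / 0.46729 ≈ 0.0717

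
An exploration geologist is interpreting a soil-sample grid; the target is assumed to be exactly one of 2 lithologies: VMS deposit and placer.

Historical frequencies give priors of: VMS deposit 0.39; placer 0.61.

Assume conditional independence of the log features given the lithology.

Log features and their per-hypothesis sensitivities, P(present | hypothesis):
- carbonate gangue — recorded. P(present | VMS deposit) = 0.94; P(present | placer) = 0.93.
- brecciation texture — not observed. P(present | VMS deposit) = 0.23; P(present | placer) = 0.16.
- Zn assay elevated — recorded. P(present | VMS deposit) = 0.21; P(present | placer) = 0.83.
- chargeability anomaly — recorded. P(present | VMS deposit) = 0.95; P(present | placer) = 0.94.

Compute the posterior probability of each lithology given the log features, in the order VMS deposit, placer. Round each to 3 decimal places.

By Bayes' rule with conditional independence, the unnormalized weight for each hypothesis is prior × ∏ likelihoods (using 1 − P(present | H) for each absent log feature):
  VMS deposit: 0.39 × 0.94 × (1 − 0.23) × 0.21 × 0.95 = 0.056315
  placer: 0.61 × 0.93 × (1 − 0.16) × 0.83 × 0.94 = 0.37179
Marginal likelihood of the evidence = 0.42811.
P(VMS deposit | evidence) = 0.056315 / 0.42811 ≈ 0.132
P(placer | evidence) = 0.37179 / 0.42811 ≈ 0.868

0.132, 0.868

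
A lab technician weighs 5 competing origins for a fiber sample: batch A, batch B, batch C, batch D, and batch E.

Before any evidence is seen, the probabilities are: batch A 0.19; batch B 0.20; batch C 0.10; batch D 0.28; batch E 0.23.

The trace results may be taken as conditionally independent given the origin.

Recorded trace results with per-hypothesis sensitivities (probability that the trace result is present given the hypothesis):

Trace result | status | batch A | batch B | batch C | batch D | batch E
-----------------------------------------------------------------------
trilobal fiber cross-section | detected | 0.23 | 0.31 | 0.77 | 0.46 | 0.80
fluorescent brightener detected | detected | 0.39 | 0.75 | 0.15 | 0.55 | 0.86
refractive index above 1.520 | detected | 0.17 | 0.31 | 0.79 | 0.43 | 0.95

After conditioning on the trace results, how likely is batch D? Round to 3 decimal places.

0.147

For each hypothesis, the unnormalized posterior weight is prior × product of the trace result likelihoods:
  batch A: 0.19 × 0.23 × 0.39 × 0.17 = 0.0028973
  batch B: 0.20 × 0.31 × 0.75 × 0.31 = 0.014415
  batch C: 0.10 × 0.77 × 0.15 × 0.79 = 0.0091245
  batch D: 0.28 × 0.46 × 0.55 × 0.43 = 0.030461
  batch E: 0.23 × 0.80 × 0.86 × 0.95 = 0.15033
Marginal likelihood of the evidence = 0.20723.
P(batch D | evidence) = 0.030461 / 0.20723 ≈ 0.147.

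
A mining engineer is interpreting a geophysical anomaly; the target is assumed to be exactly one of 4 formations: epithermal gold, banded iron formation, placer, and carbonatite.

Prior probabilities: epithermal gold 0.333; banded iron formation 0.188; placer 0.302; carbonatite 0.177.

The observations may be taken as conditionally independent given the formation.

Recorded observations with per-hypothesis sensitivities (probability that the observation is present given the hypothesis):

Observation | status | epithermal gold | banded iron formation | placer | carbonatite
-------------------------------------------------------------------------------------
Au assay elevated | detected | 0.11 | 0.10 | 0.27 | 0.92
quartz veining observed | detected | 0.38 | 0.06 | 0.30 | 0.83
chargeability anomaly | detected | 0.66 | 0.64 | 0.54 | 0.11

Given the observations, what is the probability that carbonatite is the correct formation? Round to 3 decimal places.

0.391

Multiply each prior by the joint likelihood of the evidence pattern:
  epithermal gold: 0.333 × 0.11 × 0.38 × 0.66 = 0.0091868
  banded iron formation: 0.188 × 0.10 × 0.06 × 0.64 = 0.00072192
  placer: 0.302 × 0.27 × 0.30 × 0.54 = 0.013209
  carbonatite: 0.177 × 0.92 × 0.83 × 0.11 = 0.014867
The unnormalized weights sum to 0.037985.
P(carbonatite | evidence) = 0.014867 / 0.037985 ≈ 0.391.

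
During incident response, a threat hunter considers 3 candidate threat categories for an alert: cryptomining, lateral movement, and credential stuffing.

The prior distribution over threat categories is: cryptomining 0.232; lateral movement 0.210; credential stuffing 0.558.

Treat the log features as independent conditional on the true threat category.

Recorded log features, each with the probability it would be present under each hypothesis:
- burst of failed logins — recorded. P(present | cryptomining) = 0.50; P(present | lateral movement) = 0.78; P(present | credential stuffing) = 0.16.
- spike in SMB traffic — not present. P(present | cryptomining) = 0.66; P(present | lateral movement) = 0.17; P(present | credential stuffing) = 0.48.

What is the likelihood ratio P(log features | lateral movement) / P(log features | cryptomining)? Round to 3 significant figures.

3.81

Joint likelihood of the log feature pattern under each hypothesis (using 1 − P(present | H) for each absent log feature):
  lateral movement: 0.78 × (1 − 0.17) = 0.6474
  cryptomining: 0.50 × (1 − 0.66) = 0.17
Bayes factor = 0.6474 / 0.17 ≈ 3.81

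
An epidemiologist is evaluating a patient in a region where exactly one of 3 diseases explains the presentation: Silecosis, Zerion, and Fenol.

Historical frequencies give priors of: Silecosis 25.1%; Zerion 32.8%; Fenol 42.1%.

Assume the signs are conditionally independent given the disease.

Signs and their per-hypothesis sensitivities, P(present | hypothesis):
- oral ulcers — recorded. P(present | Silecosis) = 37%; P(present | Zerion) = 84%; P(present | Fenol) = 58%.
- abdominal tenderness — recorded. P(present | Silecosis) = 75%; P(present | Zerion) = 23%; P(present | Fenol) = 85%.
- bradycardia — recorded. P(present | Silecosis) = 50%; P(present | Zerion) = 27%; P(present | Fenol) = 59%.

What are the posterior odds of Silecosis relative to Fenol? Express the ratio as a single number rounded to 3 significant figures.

Unnormalized posterior weight (prior times the sign likelihoods) for each of the two hypotheses:
  Silecosis: 0.251 × 0.37 × 0.75 × 0.50 = 0.034826
  Fenol: 0.421 × 0.58 × 0.85 × 0.59 = 0.12246
Posterior odds = 0.034826 / 0.12246 ≈ 0.284.

0.284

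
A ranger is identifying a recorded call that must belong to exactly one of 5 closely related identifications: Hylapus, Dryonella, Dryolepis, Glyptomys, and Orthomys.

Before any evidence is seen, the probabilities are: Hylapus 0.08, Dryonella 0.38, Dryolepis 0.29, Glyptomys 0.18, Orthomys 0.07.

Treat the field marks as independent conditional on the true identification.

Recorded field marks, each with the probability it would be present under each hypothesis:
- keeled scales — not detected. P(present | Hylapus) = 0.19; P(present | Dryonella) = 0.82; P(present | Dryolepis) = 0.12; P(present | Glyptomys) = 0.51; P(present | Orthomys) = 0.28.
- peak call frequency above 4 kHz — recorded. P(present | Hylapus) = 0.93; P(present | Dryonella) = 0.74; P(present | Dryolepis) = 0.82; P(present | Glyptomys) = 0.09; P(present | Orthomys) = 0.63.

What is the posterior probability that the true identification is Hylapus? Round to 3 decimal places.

Multiply each prior by the joint likelihood of the field mark pattern (using 1 − P(present | H) for each absent field mark):
  Hylapus: 0.08 × (1 − 0.19) × 0.93 = 0.060264
  Dryonella: 0.38 × (1 − 0.82) × 0.74 = 0.050616
  Dryolepis: 0.29 × (1 − 0.12) × 0.82 = 0.20926
  Glyptomys: 0.18 × (1 − 0.51) × 0.09 = 0.007938
  Orthomys: 0.07 × (1 − 0.28) × 0.63 = 0.031752
Marginal likelihood of the evidence = 0.35983.
P(Hylapus | evidence) = 0.060264 / 0.35983 ≈ 0.167.

0.167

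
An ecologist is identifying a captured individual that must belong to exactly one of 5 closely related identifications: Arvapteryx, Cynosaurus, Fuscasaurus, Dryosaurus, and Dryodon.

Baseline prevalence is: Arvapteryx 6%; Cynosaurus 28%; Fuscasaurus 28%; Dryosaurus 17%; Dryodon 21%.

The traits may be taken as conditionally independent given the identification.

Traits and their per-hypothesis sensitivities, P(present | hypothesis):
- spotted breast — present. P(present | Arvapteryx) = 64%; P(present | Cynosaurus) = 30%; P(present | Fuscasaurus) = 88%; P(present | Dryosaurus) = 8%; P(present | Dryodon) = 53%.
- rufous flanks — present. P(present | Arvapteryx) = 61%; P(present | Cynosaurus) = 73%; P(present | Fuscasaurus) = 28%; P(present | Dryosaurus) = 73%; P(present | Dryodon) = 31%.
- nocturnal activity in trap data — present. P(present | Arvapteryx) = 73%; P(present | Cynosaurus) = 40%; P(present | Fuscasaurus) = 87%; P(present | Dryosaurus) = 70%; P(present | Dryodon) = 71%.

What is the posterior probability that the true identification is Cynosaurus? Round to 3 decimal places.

By Bayes' rule with conditional independence, the unnormalized weight for each hypothesis is prior × ∏ likelihoods:
  Arvapteryx: 0.06 × 0.64 × 0.61 × 0.73 = 0.0171
  Cynosaurus: 0.28 × 0.30 × 0.73 × 0.40 = 0.024528
  Fuscasaurus: 0.28 × 0.88 × 0.28 × 0.87 = 0.060023
  Dryosaurus: 0.17 × 0.08 × 0.73 × 0.70 = 0.0069496
  Dryodon: 0.21 × 0.53 × 0.31 × 0.71 = 0.024497
Normalizing constant Z = 0.0171 + 0.024528 + 0.060023 + 0.0069496 + 0.024497 = 0.1331.
P(Cynosaurus | evidence) = 0.024528 / 0.1331 ≈ 0.184.

0.184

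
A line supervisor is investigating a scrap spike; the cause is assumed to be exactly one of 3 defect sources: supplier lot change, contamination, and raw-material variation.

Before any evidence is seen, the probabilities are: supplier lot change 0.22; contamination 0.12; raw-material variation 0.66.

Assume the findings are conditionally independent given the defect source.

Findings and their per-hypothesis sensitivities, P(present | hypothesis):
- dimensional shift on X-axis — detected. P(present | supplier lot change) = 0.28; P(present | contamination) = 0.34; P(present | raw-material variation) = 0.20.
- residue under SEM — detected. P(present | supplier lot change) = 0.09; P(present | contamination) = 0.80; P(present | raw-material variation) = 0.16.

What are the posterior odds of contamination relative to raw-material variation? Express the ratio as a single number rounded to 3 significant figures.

1.55

The normalizing constant cancels in an odds ratio, so compute prior × likelihood for the two hypotheses only:
  contamination: 0.12 × 0.34 × 0.80 = 0.03264
  raw-material variation: 0.66 × 0.20 × 0.16 = 0.02112
Odds(contamination : raw-material variation) = 0.03264 / 0.02112 ≈ 1.55.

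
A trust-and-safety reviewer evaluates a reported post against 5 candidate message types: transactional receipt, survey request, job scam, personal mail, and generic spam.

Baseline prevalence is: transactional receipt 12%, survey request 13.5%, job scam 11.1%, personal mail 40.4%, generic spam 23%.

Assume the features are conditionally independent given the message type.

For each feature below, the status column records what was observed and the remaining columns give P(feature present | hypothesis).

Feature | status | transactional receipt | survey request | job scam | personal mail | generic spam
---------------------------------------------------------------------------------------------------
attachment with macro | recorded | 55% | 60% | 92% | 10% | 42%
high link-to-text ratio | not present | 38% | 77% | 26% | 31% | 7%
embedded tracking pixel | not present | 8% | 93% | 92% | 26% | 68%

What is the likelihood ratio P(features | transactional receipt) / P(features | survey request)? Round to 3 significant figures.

Joint likelihood of the feature pattern under each hypothesis (using 1 − P(present | H) for each absent feature):
  transactional receipt: 0.55 × (1 − 0.38) × (1 − 0.08) = 0.31372
  survey request: 0.60 × (1 − 0.77) × (1 − 0.93) = 0.00966
Bayes factor = 0.31372 / 0.00966 ≈ 32.5

32.5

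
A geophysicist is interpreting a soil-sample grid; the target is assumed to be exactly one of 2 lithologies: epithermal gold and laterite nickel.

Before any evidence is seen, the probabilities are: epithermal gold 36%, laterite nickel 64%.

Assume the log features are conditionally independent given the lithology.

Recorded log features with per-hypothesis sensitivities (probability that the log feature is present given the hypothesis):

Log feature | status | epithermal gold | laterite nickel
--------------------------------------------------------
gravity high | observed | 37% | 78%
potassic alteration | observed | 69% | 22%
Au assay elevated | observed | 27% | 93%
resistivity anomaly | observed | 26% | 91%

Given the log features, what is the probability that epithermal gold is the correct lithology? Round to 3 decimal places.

For each hypothesis, the unnormalized posterior weight is prior × product of the log feature likelihoods:
  epithermal gold: 0.36 × 0.37 × 0.69 × 0.27 × 0.26 = 0.0064519
  laterite nickel: 0.64 × 0.78 × 0.22 × 0.93 × 0.91 = 0.092944
Normalizing constant Z = 0.0064519 + 0.092944 = 0.099396.
P(epithermal gold | evidence) = 0.0064519 / 0.099396 ≈ 0.065.

0.065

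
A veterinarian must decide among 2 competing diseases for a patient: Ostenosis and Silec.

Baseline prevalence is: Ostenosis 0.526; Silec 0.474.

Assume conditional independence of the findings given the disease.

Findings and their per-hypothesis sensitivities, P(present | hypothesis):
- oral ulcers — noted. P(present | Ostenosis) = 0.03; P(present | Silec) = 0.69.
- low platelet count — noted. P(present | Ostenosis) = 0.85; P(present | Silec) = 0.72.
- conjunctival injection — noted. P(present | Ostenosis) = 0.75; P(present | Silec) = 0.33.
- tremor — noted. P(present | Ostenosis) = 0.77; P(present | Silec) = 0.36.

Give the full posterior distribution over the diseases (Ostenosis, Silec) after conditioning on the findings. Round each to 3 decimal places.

By Bayes' rule with conditional independence, the unnormalized weight for each hypothesis is prior × ∏ likelihoods:
  Ostenosis: 0.526 × 0.03 × 0.85 × 0.75 × 0.77 = 0.007746
  Silec: 0.474 × 0.69 × 0.72 × 0.33 × 0.36 = 0.027975
Normalizing constant Z = 0.007746 + 0.027975 = 0.035721.
P(Ostenosis | evidence) = 0.007746 / 0.035721 ≈ 0.217
P(Silec | evidence) = 0.027975 / 0.035721 ≈ 0.783

0.217, 0.783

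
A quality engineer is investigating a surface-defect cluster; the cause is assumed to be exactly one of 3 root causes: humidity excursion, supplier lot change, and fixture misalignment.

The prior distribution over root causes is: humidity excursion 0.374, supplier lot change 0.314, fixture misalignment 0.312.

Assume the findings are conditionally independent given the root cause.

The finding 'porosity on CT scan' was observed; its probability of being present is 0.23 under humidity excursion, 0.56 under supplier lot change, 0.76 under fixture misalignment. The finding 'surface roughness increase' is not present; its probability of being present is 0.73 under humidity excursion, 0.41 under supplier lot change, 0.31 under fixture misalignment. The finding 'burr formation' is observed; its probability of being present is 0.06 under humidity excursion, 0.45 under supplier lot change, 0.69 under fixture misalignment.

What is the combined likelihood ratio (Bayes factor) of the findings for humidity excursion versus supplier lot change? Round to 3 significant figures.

Joint likelihood of the evidence pattern under each hypothesis (using 1 − P(present | H) for each absent finding):
  humidity excursion: 0.23 × (1 − 0.73) × 0.06 = 0.003726
  supplier lot change: 0.56 × (1 − 0.41) × 0.45 = 0.14868
Bayes factor = 0.003726 / 0.14868 ≈ 0.0251

0.0251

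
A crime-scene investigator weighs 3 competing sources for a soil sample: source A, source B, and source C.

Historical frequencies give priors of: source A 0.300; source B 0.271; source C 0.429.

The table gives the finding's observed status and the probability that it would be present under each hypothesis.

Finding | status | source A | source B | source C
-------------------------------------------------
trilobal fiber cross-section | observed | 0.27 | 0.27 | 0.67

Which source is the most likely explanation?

source C

For each hypothesis, the unnormalized posterior weight is prior × likelihood:
  source A: 0.300 × 0.27 = 0.081
  source B: 0.271 × 0.27 = 0.07317
  source C: 0.429 × 0.67 = 0.28743
Normalizing constant Z = 0.081 + 0.07317 + 0.28743 = 0.4416.
P(source A | evidence) ≈ 0.081 / 0.4416 ≈ 0.183
P(source B | evidence) ≈ 0.07317 / 0.4416 ≈ 0.166
P(source C | evidence) ≈ 0.28743 / 0.4416 ≈ 0.651
The largest is 0.651, so source C is most probable.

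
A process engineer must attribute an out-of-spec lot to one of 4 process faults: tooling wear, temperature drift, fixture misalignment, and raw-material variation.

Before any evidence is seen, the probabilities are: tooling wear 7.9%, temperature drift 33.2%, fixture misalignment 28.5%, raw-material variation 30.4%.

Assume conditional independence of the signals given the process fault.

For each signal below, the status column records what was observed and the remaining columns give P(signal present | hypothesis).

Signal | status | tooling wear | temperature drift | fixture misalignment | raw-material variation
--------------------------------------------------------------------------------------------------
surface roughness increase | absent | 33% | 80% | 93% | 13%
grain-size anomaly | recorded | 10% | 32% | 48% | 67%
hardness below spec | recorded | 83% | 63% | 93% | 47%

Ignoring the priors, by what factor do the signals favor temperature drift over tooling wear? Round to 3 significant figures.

0.725

The Bayes factor is the ratio of the joint likelihoods of the signal pattern under the two hypotheses (using 1 − P(present | H) for each absent signal).
  temperature drift: (1 − 0.80) × 0.32 × 0.63 = 0.04032
  tooling wear: (1 − 0.33) × 0.10 × 0.83 = 0.05561
Bayes factor = 0.04032 / 0.05561 ≈ 0.725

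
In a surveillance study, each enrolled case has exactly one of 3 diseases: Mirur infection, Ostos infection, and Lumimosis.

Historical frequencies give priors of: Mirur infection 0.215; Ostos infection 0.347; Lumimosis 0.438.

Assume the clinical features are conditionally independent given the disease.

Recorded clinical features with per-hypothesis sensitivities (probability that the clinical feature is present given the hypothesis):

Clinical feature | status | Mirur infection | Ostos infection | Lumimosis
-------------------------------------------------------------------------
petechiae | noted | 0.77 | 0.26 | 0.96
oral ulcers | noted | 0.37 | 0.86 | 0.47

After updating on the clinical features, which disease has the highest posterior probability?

By Bayes' rule with conditional independence, the unnormalized weight for each hypothesis is prior × ∏ likelihoods:
  Mirur infection: 0.215 × 0.77 × 0.37 = 0.061254
  Ostos infection: 0.347 × 0.26 × 0.86 = 0.077589
  Lumimosis: 0.438 × 0.96 × 0.47 = 0.19763
Marginal likelihood of the evidence = 0.33647.
P(Mirur infection | evidence) ≈ 0.061254 / 0.33647 ≈ 0.182
P(Ostos infection | evidence) ≈ 0.077589 / 0.33647 ≈ 0.231
P(Lumimosis | evidence) ≈ 0.19763 / 0.33647 ≈ 0.587
The largest is 0.587, so Lumimosis is most probable.

Lumimosis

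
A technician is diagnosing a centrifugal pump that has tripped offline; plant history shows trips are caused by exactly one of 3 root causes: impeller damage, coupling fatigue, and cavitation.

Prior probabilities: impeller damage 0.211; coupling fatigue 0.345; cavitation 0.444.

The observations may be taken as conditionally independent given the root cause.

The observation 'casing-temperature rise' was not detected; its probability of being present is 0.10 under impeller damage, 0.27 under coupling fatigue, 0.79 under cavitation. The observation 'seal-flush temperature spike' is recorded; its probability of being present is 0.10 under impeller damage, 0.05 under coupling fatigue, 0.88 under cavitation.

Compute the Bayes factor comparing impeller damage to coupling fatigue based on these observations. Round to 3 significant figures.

2.47

Take the product of per-observation likelihoods under each hypothesis (using 1 − P(present | H) for each absent observation), then divide.
  impeller damage: (1 − 0.10) × 0.10 = 0.09
  coupling fatigue: (1 − 0.27) × 0.05 = 0.0365
Bayes factor = 0.09 / 0.0365 ≈ 2.47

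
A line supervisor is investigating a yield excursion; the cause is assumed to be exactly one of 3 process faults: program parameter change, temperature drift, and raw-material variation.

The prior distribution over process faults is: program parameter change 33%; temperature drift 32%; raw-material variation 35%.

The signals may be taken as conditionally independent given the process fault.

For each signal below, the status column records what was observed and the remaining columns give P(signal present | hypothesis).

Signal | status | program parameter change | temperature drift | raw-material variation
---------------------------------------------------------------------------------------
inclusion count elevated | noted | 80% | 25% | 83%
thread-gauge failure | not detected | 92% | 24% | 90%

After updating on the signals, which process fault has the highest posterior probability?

temperature drift

Multiply each prior by the joint likelihood of the signal pattern (using 1 − P(present | H) for each absent signal):
  program parameter change: 0.33 × 0.80 × (1 − 0.92) = 0.02112
  temperature drift: 0.32 × 0.25 × (1 − 0.24) = 0.0608
  raw-material variation: 0.35 × 0.83 × (1 − 0.90) = 0.02905
Normalizing constant Z = 0.02112 + 0.0608 + 0.02905 = 0.11097.
P(program parameter change | evidence) ≈ 0.02112 / 0.11097 ≈ 0.190
P(temperature drift | evidence) ≈ 0.0608 / 0.11097 ≈ 0.548
P(raw-material variation | evidence) ≈ 0.02905 / 0.11097 ≈ 0.262
The largest is 0.548, so temperature drift is most probable.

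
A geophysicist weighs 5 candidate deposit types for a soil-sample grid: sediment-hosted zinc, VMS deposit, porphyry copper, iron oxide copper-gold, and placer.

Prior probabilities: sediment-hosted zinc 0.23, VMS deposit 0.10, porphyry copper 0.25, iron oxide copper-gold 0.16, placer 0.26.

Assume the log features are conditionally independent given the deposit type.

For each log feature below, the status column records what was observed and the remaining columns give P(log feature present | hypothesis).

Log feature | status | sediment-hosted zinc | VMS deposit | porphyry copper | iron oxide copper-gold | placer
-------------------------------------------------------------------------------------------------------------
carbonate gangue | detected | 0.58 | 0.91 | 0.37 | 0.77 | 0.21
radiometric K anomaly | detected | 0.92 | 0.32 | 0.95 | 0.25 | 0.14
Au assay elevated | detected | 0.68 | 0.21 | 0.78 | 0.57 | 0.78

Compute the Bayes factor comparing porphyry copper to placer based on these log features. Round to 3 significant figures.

12.0

Joint likelihood of the log feature pattern under each hypothesis:
  porphyry copper: 0.37 × 0.95 × 0.78 = 0.27417
  placer: 0.21 × 0.14 × 0.78 = 0.022932
Bayes factor = 0.27417 / 0.022932 ≈ 12.0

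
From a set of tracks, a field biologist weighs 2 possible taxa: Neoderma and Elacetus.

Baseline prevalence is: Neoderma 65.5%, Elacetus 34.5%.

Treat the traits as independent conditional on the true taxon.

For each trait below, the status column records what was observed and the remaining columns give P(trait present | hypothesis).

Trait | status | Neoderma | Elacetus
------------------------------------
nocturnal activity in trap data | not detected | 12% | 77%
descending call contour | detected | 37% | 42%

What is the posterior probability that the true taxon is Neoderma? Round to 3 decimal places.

0.865

Multiply each prior by the joint likelihood of the trait pattern (using 1 − P(present | H) for each absent trait):
  Neoderma: 0.655 × (1 − 0.12) × 0.37 = 0.21327
  Elacetus: 0.345 × (1 − 0.77) × 0.42 = 0.033327
Normalizing constant Z = 0.21327 + 0.033327 = 0.2466.
P(Neoderma | evidence) = 0.21327 / 0.2466 ≈ 0.865.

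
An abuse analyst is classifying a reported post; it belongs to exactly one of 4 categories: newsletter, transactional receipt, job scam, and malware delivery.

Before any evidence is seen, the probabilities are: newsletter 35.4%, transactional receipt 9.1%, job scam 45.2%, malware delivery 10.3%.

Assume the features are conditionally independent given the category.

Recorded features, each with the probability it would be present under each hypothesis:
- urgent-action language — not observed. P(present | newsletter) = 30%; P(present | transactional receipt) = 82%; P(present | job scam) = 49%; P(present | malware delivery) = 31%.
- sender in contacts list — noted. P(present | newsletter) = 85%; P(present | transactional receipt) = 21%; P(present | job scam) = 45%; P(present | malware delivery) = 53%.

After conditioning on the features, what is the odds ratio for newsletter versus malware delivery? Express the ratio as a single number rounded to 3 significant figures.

5.59

Unnormalized posterior weight (prior times the feature likelihoods) for each of the two hypotheses (using 1 − P(present | H) for each absent feature):
  newsletter: 0.354 × (1 − 0.30) × 0.85 = 0.21063
  malware delivery: 0.103 × (1 − 0.31) × 0.53 = 0.037667
Posterior odds = 0.21063 / 0.037667 ≈ 5.59.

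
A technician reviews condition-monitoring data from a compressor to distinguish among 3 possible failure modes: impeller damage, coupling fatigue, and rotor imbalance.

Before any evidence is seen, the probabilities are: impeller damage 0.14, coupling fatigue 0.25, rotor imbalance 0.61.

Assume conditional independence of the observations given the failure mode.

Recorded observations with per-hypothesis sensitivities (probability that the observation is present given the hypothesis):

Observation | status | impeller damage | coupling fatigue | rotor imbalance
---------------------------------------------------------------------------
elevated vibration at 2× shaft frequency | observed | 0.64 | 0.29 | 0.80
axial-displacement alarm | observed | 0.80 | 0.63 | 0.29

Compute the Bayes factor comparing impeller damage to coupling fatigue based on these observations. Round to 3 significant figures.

2.80

Take the product of per-observation likelihoods under each hypothesis, then divide.
  impeller damage: 0.64 × 0.80 = 0.512
  coupling fatigue: 0.29 × 0.63 = 0.1827
Bayes factor = 0.512 / 0.1827 ≈ 2.80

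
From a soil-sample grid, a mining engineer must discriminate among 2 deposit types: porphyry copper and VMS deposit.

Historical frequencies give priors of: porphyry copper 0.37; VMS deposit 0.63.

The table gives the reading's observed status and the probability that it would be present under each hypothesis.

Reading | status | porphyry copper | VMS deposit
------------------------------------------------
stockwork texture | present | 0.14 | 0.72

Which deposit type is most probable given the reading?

VMS deposit

By Bayes' rule, the unnormalized weight for each hypothesis is prior × likelihood:
  porphyry copper: 0.37 × 0.14 = 0.0518
  VMS deposit: 0.63 × 0.72 = 0.4536
Marginal likelihood of the evidence = 0.5054.
P(porphyry copper | evidence) ≈ 0.0518 / 0.5054 ≈ 0.102
P(VMS deposit | evidence) ≈ 0.4536 / 0.5054 ≈ 0.898
The largest is 0.898, so VMS deposit is most probable.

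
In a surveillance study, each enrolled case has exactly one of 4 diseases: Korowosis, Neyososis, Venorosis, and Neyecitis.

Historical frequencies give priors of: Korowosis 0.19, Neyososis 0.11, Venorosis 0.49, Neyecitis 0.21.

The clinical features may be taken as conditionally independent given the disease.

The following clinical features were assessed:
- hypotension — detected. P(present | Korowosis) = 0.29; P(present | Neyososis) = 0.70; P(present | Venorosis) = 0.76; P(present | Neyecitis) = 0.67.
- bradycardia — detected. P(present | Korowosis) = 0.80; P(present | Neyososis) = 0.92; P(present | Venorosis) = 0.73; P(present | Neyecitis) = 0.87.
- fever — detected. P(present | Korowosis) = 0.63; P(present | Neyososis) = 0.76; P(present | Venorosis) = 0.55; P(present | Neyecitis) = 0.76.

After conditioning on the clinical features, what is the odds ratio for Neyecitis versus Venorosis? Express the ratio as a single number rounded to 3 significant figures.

0.622

The normalizing constant cancels in an odds ratio, so compute prior × likelihood for the two hypotheses only:
  Neyecitis: 0.21 × 0.67 × 0.87 × 0.76 = 0.093031
  Venorosis: 0.49 × 0.76 × 0.73 × 0.55 = 0.14952
Posterior odds = 0.093031 / 0.14952 ≈ 0.622.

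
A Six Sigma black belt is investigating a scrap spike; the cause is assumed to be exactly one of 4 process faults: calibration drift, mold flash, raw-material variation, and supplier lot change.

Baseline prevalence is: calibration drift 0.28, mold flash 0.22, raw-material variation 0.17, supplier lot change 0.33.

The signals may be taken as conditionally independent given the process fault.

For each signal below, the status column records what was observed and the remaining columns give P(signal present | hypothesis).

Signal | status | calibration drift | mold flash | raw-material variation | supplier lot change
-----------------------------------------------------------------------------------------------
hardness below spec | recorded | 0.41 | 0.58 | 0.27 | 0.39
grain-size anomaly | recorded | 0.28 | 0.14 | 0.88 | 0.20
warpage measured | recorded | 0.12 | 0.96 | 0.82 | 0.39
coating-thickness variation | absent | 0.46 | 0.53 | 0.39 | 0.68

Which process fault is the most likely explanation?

raw-material variation

For each hypothesis, the unnormalized posterior weight is prior × product of the signal likelihoods (using 1 − P(present | H) for each absent signal):
  calibration drift: 0.28 × 0.41 × 0.28 × 0.12 × (1 − 0.46) = 0.0020829
  mold flash: 0.22 × 0.58 × 0.14 × 0.96 × (1 − 0.53) = 0.0080602
  raw-material variation: 0.17 × 0.27 × 0.88 × 0.82 × (1 − 0.39) = 0.020204
  supplier lot change: 0.33 × 0.39 × 0.20 × 0.39 × (1 − 0.68) = 0.0032124
Marginal likelihood of the evidence = 0.03356.
P(calibration drift | evidence) ≈ 0.0020829 / 0.03356 ≈ 0.062
P(mold flash | evidence) ≈ 0.0080602 / 0.03356 ≈ 0.240
P(raw-material variation | evidence) ≈ 0.020204 / 0.03356 ≈ 0.602
P(supplier lot change | evidence) ≈ 0.0032124 / 0.03356 ≈ 0.096
The largest is 0.602, so raw-material variation is most probable.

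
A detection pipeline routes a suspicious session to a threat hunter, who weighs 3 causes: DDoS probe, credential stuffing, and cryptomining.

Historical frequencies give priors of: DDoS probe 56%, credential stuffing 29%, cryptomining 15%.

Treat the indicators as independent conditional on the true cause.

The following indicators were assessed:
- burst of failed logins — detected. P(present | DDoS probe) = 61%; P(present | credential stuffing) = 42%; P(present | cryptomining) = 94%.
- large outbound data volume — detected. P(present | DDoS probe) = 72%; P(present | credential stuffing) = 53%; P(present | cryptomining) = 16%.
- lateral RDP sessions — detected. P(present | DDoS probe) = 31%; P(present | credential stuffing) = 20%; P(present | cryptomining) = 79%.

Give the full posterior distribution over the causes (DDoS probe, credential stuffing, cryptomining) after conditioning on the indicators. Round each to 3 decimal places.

0.713, 0.121, 0.167

For each hypothesis, the unnormalized posterior weight is prior × product of the indicator likelihoods:
  DDoS probe: 0.56 × 0.61 × 0.72 × 0.31 = 0.076245
  credential stuffing: 0.29 × 0.42 × 0.53 × 0.20 = 0.012911
  cryptomining: 0.15 × 0.94 × 0.16 × 0.79 = 0.017822
Normalizing constant Z = 0.076245 + 0.012911 + 0.017822 = 0.10698.
P(DDoS probe | evidence) = 0.076245 / 0.10698 ≈ 0.713
P(credential stuffing | evidence) = 0.012911 / 0.10698 ≈ 0.121
P(cryptomining | evidence) = 0.017822 / 0.10698 ≈ 0.167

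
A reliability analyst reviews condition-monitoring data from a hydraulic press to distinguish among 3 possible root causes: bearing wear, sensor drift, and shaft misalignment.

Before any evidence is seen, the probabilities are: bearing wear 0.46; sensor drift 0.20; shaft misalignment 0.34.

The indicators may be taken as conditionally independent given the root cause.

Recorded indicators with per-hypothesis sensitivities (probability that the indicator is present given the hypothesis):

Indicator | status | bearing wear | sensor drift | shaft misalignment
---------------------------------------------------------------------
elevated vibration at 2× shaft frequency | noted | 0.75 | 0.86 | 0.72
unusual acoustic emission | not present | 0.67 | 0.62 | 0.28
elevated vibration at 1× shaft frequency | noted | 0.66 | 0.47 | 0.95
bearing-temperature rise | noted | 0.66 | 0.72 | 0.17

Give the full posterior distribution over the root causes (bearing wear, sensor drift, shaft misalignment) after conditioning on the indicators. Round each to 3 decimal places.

0.495, 0.221, 0.284

For each hypothesis, the unnormalized posterior weight is prior × product of the indicator likelihoods (using 1 − P(present | H) for each absent indicator):
  bearing wear: 0.46 × 0.75 × (1 − 0.67) × 0.66 × 0.66 = 0.049593
  sensor drift: 0.20 × 0.86 × (1 − 0.62) × 0.47 × 0.72 = 0.022118
  shaft misalignment: 0.34 × 0.72 × (1 − 0.28) × 0.95 × 0.17 = 0.028465
Marginal likelihood of the evidence = 0.10018.
P(bearing wear | evidence) = 0.049593 / 0.10018 ≈ 0.495
P(sensor drift | evidence) = 0.022118 / 0.10018 ≈ 0.221
P(shaft misalignment | evidence) = 0.028465 / 0.10018 ≈ 0.284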